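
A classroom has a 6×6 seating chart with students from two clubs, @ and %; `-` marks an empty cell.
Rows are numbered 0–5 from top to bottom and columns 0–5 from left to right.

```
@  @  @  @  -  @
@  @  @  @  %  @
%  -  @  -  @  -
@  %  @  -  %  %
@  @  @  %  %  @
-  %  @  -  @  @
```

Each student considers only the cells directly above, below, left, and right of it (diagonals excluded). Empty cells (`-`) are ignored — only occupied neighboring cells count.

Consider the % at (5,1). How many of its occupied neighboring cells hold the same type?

0

Occupied neighbors of (5,1): (4,1)=@, (5,2)=@.
Same type (%): 0 of 2.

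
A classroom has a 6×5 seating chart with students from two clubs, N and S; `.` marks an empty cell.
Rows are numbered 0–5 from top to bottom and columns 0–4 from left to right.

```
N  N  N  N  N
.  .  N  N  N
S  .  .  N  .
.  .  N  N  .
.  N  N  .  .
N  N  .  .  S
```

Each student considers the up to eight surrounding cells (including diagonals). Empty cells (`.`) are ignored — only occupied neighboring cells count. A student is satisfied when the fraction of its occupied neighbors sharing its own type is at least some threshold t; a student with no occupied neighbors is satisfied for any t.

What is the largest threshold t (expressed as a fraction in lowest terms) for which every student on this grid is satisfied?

1/1

Row 0: (0,0)N 1/1 · (0,1)N 3/3 · (0,2)N 4/4 · (0,3)N 5/5 · (0,4)N 3/3
Row 1: (1,2)N 5/5 · (1,3)N 6/6 · (1,4)N 4/4
Row 2: (2,0)S — no occupied neighbors · (2,3)N 5/5
Row 3: (3,2)N 4/4 · (3,3)N 3/3
Row 4: (4,1)N 4/4 · (4,2)N 4/4
Row 5: (5,0)N 2/2 · (5,1)N 3/3 · (5,4)S — no occupied neighbors
The smallest same-type fraction is 1/1 at (0,0), which reduces to 1/1. Any threshold above that leaves this student unsatisfied.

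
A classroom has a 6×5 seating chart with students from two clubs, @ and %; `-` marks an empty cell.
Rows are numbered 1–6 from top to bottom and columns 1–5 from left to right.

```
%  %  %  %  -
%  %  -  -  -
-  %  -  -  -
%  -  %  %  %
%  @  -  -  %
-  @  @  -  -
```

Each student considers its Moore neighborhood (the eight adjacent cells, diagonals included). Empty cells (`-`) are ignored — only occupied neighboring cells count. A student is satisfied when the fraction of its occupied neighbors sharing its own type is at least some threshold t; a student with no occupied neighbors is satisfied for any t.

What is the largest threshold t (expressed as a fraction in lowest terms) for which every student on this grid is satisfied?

(1,1)% 3/3
(1,2)% 4/4
(1,3)% 3/3
(1,4)% 1/1
(2,1)% 4/4
(2,2)% 5/5
(3,2)% 4/4
(4,1)% 2/3
(4,3)% 2/3
(4,4)% 3/3
(4,5)% 2/2
(5,1)% 1/3
(5,2)@ 2/5
(5,5)% 2/2
(6,2)@ 2/3
(6,3)@ 2/2
The smallest same-type fraction is 1/3 at (5,1), which reduces to 1/3. Any threshold above that leaves this student unsatisfied.

1/3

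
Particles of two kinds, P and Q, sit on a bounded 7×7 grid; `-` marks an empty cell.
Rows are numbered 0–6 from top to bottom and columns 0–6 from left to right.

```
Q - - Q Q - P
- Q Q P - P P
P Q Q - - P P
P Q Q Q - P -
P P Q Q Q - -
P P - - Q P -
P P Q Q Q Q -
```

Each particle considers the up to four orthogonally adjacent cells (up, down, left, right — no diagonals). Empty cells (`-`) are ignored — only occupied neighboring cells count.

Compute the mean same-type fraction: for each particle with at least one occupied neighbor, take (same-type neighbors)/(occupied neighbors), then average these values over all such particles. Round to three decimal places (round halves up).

(0,0)Q — no occupied neighbors
(0,3)Q 1/2
(0,4)Q 1/1
(0,6)P 1/1
(1,1)Q 2/2
(1,2)Q 2/3
(1,3)P 0/2
(1,5)P 2/2
(1,6)P 3/3
(2,0)P 1/2
(2,1)Q 3/4
(2,2)Q 3/3
(2,5)P 3/3
(2,6)P 2/2
(3,0)P 2/3
(3,1)Q 2/4
(3,2)Q 4/4
(3,3)Q 2/2
(3,5)P 1/1
(4,0)P 3/3
(4,1)P 2/4
(4,2)Q 2/3
(4,3)Q 3/3
(4,4)Q 2/2
(5,0)P 3/3
(5,1)P 3/3
(5,4)Q 2/3
(5,5)P 0/2
(6,0)P 2/2
(6,1)P 2/3
(6,2)Q 1/2
(6,3)Q 2/2
(6,4)Q 3/3
(6,5)Q 1/2
Sum over 33 particles: 1/2 + 1/1 + 1/1 + 2/2 + 2/3 + 0/2 + 2/2 + 3/3 + 1/2 + 3/4 + 3/3 + 3/3 + 2/2 + 2/3 + 2/4 + 4/4 + 2/2 + 1/1 + 3/3 + 2/4 + 2/3 + 3/3 + 2/2 + 3/3 + 3/3 + 2/3 + 0/2 + 2/2 + 2/3 + 1/2 + 2/2 + 3/3 + 1/2 = 313/12; mean = 313/12 ÷ 33 = 313/396 = 0.790404… → 0.790.

0.790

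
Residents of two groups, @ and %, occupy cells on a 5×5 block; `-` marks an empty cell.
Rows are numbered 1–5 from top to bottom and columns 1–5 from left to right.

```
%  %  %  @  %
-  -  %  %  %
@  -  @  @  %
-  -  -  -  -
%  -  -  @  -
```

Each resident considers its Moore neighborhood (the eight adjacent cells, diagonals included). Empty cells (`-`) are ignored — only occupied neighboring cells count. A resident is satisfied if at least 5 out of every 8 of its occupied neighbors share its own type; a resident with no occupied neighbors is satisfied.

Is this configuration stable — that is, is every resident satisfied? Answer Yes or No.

No

(1,1)% 1/1 satisfied
(1,2)% 3/3 satisfied
(1,3)% 3/4 satisfied
(1,4)@ 0/5 not
(1,5)% 2/3 satisfied
(2,3)% 3/6 not
(2,4)% 5/8 satisfied
(2,5)% 3/5 not
(3,1)@ 0/0 satisfied
(3,3)@ 1/3 not
(3,4)@ 1/5 not
(3,5)% 2/3 satisfied
(5,1)% 0/0 satisfied
(5,4)@ 0/0 satisfied
For instance (1,4) has only 0/5 same-type neighbors, below 5/8.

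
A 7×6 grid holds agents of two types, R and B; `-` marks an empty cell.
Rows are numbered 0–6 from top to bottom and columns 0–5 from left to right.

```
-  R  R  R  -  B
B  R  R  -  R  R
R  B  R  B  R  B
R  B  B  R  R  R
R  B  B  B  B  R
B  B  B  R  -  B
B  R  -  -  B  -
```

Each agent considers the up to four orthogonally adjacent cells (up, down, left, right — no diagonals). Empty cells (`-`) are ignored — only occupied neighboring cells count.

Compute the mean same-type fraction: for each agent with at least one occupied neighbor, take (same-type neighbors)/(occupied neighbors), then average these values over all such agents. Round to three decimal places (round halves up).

0.488

(0,1)R 2/2
(0,2)R 3/3
(0,3)R 1/1
(0,5)B 0/1
(1,0)B 0/2
(1,1)R 2/4
(1,2)R 3/3
(1,4)R 2/2
(1,5)R 1/3
(2,0)R 1/3
(2,1)B 1/4
(2,2)R 1/4
(2,3)B 0/3
(2,4)R 2/4
(2,5)B 0/3
(3,0)R 2/3
(3,1)B 3/4
(3,2)B 2/4
(3,3)R 1/4
(3,4)R 3/4
(3,5)R 2/3
(4,0)R 1/3
(4,1)B 3/4
(4,2)B 4/4
(4,3)B 2/4
(4,4)B 1/3
(4,5)R 1/3
(5,0)B 2/3
(5,1)B 3/4
(5,2)B 2/3
(5,3)R 0/2
(5,5)B 0/1
(6,0)B 1/2
(6,1)R 0/2
(6,4)B — no occupied neighbors
Sum over 34 agents: 2/2 + 3/3 + 1/1 + 0/1 + 0/2 + 2/4 + 3/3 + 2/2 + 1/3 + 1/3 + 1/4 + 1/4 + 0/3 + 2/4 + 0/3 + 2/3 + 3/4 + 2/4 + 1/4 + 3/4 + 2/3 + 1/3 + 3/4 + 4/4 + 2/4 + 1/3 + 1/3 + 2/3 + 3/4 + 2/3 + 0/2 + 0/1 + 1/2 + 0/2 = 199/12; mean = 199/12 ÷ 34 = 199/408 = 0.487745… → 0.488.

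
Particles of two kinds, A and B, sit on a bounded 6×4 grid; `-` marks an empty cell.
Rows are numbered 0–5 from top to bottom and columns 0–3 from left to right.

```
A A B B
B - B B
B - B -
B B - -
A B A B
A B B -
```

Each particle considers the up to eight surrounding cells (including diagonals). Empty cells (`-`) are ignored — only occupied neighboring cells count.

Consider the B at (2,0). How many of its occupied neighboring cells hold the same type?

3

Occupied neighbors of (2,0): (1,0)=B, (3,0)=B, (3,1)=B.
Same type (B): 3 of 3.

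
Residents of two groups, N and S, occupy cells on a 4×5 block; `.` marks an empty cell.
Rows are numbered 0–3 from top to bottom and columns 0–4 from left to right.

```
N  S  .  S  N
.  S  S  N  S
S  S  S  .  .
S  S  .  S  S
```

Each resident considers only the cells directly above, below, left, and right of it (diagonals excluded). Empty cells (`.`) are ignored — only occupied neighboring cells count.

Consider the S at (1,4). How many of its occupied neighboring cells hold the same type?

0

Occupied neighbors of (1,4): (0,4)=N, (1,3)=N.
Same type (S): 0 of 2.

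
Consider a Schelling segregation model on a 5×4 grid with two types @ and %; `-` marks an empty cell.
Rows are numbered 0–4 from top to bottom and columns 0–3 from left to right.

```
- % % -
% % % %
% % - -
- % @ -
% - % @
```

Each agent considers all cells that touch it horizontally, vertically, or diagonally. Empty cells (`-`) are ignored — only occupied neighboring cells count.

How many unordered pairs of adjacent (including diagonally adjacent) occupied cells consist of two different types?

Scan each occupied cell's neighbors to the right and below (and the two forward diagonals) so each pair is counted once.
Row 0: %(0,1)–%(0,2)= %(0,1)–%(1,1)= %(0,1)–%(1,2)= %(0,1)–%(1,0)= %(0,2)–%(1,2)= %(0,2)–%(1,3)= %(0,2)–%(1,1)=  → 0/7 unlike.
Row 1: %(1,0)–%(1,1)= %(1,0)–%(2,0)= %(1,0)–%(2,1)= %(1,1)–%(1,2)= %(1,1)–%(2,1)= %(1,1)–%(2,0)= %(1,2)–%(1,3)= %(1,2)–%(2,1)=  → 0/8 unlike.
Row 2: %(2,0)–%(2,1)= %(2,0)–%(3,1)= %(2,1)–%(3,1)= %(2,1)–@(3,2)≠  → 1/4 unlike.
Row 3: %(3,1)–@(3,2)≠ %(3,1)–%(4,2)= %(3,1)–%(4,0)= @(3,2)–%(4,2)≠ @(3,2)–@(4,3)=  → 2/5 unlike.
Row 4: %(4,2)–@(4,3)≠  → 1/1 unlike.
Total adjacent occupied pairs: 25; unlike-type pairs: 4.

4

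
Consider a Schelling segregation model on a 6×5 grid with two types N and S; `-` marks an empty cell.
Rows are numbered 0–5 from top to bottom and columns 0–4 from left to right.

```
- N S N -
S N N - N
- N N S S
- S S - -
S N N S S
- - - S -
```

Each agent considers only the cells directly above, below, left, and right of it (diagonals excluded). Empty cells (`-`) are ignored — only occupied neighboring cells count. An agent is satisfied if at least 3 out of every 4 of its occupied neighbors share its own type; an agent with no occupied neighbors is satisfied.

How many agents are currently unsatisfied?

16

(0,1)N 1/2 not
(0,2)S 0/3 not
(0,3)N 0/1 not
(1,0)S 0/1 not
(1,1)N 3/4 satisfied
(1,2)N 2/3 not
(1,4)N 0/1 not
(2,1)N 2/3 not
(2,2)N 2/4 not
(2,3)S 1/2 not
(2,4)S 1/2 not
(3,1)S 1/3 not
(3,2)S 1/3 not
(4,0)S 0/1 not
(4,1)N 1/3 not
(4,2)N 1/3 not
(4,3)S 2/3 not
(4,4)S 1/1 satisfied
(5,3)S 1/1 satisfied
Unsatisfied: (0,1), (0,2), (0,3), (1,0), (1,2), (1,4), (2,1), (2,2), (2,3), (2,4), (3,1), (3,2), (4,0), (4,1), (4,2), (4,3) — 16 in total.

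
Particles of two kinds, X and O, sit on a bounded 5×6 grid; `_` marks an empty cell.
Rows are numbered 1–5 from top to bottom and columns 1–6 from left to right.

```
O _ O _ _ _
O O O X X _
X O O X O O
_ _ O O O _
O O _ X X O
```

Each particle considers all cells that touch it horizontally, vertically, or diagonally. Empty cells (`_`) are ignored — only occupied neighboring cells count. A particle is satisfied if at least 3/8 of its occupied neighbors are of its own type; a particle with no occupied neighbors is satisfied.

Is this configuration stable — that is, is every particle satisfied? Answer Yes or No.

No

(1,1)O 2/2 ok
(1,3)O 2/3 ok
(2,1)O 3/4 ok
(2,2)O 6/7 ok
(2,3)O 4/6 ok
(2,4)X 2/6 unhappy
(2,5)X 2/4 ok
(3,1)X 0/3 unhappy
(3,2)O 5/6 ok
(3,3)O 5/7 ok
(3,4)X 2/8 unhappy
(3,5)O 3/6 ok
(3,6)O 2/3 ok
(4,3)O 4/6 ok
(4,4)O 4/7 ok
(4,5)O 4/7 ok
(5,1)O 1/1 ok
(5,2)O 2/2 ok
(5,4)X 1/4 unhappy
(5,5)X 1/4 unhappy
(5,6)O 1/2 ok
For instance (2,4) has only 2/6 same-type neighbors, below 3/8.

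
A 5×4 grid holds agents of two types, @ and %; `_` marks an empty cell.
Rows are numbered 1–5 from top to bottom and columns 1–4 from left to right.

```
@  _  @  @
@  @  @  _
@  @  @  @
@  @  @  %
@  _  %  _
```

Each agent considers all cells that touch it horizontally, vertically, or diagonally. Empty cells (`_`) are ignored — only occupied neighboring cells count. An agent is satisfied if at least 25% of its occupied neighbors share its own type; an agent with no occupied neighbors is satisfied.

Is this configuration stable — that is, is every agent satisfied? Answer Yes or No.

(1,1)@ 2/2 ok
(1,3)@ 3/3 ok
(1,4)@ 2/2 ok
(2,1)@ 4/4 ok
(2,2)@ 7/7 ok
(2,3)@ 6/6 ok
(3,1)@ 5/5 ok
(3,2)@ 8/8 ok
(3,3)@ 6/7 ok
(3,4)@ 3/4 ok
(4,1)@ 4/4 ok
(4,2)@ 6/7 ok
(4,3)@ 4/6 ok
(4,4)% 1/4 ok
(5,1)@ 2/2 ok
(5,3)% 1/3 ok
All meet the threshold, so the configuration is stable.

Yes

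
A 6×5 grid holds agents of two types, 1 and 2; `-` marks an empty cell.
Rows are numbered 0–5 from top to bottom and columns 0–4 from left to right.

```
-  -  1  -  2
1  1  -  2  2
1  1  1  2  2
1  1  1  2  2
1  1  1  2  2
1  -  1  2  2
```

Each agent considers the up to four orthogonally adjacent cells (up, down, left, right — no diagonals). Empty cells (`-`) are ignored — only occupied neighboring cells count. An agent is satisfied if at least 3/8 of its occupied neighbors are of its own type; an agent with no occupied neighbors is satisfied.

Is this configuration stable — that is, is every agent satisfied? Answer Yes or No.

Row 0: (0,2)1 0/0 ok · (0,4)2 1/1 ok
Row 1: (1,0)1 2/2 ok · (1,1)1 2/2 ok · (1,3)2 2/2 ok · (1,4)2 3/3 ok
Row 2: (2,0)1 3/3 ok · (2,1)1 4/4 ok · (2,2)1 2/3 ok · (2,3)2 3/4 ok · (2,4)2 3/3 ok
Row 3: (3,0)1 3/3 ok · (3,1)1 4/4 ok · (3,2)1 3/4 ok · (3,3)2 3/4 ok · (3,4)2 3/3 ok
Row 4: (4,0)1 3/3 ok · (4,1)1 3/3 ok · (4,2)1 3/4 ok · (4,3)2 3/4 ok · (4,4)2 3/3 ok
Row 5: (5,0)1 1/1 ok · (5,2)1 1/2 ok · (5,3)2 2/3 ok · (5,4)2 2/2 ok
All meet the threshold, so the configuration is stable.

Yes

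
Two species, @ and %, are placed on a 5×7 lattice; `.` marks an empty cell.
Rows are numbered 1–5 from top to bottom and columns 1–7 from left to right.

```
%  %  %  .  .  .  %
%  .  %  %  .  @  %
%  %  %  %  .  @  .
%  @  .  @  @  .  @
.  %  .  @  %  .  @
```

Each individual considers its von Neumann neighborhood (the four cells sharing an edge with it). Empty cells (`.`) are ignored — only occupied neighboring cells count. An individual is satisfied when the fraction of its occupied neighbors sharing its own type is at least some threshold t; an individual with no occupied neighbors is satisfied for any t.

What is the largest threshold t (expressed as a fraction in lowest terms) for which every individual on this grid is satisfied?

0/1

Row 1: (1,1)% 2/2 · (1,2)% 2/2 · (1,3)% 2/2 · (1,7)% 1/1
Row 2: (2,1)% 2/2 · (2,3)% 3/3 · (2,4)% 2/2 · (2,6)@ 1/2 · (2,7)% 1/2
Row 3: (3,1)% 3/3 · (3,2)% 2/3 · (3,3)% 3/3 · (3,4)% 2/3 · (3,6)@ 1/1
Row 4: (4,1)% 1/2 · (4,2)@ 0/3 · (4,4)@ 2/3 · (4,5)@ 1/2 · (4,7)@ 1/1
Row 5: (5,2)% 0/1 · (5,4)@ 1/2 · (5,5)% 0/2 · (5,7)@ 1/1
The smallest same-type fraction is 0/3 at (4,2), which reduces to 0/1. Any threshold above that leaves this individual unsatisfied.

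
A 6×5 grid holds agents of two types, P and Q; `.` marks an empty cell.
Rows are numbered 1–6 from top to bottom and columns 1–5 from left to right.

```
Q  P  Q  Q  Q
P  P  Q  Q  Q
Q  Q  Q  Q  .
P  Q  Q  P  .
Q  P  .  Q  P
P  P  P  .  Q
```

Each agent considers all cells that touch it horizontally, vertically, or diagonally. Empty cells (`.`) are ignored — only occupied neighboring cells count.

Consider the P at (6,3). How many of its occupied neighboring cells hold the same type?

2

Occupied neighbors of (6,3): (5,2)=P, (5,4)=Q, (6,2)=P.
Same type (P): 2 of 3.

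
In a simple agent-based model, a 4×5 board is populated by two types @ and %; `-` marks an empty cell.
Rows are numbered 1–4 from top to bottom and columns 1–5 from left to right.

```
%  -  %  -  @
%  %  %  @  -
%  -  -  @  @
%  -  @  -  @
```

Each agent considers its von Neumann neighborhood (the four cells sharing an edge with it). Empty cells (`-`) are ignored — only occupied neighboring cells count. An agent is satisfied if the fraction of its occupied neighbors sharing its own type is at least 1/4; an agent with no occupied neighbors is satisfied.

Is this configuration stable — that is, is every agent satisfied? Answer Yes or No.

Yes

(1,1)% 1/1 ✓
(1,3)% 1/1 ✓
(1,5)@ 0/0 ✓
(2,1)% 3/3 ✓
(2,2)% 2/2 ✓
(2,3)% 2/3 ✓
(2,4)@ 1/2 ✓
(3,1)% 2/2 ✓
(3,4)@ 2/2 ✓
(3,5)@ 2/2 ✓
(4,1)% 1/1 ✓
(4,3)@ 0/0 ✓
(4,5)@ 1/1 ✓
All meet the threshold, so the configuration is stable.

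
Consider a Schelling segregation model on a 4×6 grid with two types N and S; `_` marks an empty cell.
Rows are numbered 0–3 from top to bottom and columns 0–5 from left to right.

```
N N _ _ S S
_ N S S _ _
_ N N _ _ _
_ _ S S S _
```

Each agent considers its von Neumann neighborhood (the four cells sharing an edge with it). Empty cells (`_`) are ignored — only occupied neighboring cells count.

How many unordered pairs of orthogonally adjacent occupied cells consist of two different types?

Scan each occupied cell's neighbors to the right and below so each pair is counted once.
Row 0: N(0,0)–N(0,1)= N(0,1)–N(1,1)= S(0,4)–S(0,5)=  → 0/3 unlike.
Row 1: N(1,1)–S(1,2)≠ N(1,1)–N(2,1)= S(1,2)–S(1,3)= S(1,2)–N(2,2)≠  → 2/4 unlike.
Row 2: N(2,1)–N(2,2)= N(2,2)–S(3,2)≠  → 1/2 unlike.
Row 3: S(3,2)–S(3,3)= S(3,3)–S(3,4)=  → 0/2 unlike.
Total adjacent occupied pairs: 11; unlike-type pairs: 3.

3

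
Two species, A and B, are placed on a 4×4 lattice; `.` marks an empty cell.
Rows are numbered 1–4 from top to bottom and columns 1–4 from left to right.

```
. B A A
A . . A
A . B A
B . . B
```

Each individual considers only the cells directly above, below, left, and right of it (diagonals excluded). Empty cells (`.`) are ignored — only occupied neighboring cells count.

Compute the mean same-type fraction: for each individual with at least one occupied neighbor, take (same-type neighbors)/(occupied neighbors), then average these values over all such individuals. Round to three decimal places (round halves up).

(1,2)B 0/1
(1,3)A 1/2
(1,4)A 2/2
(2,1)A 1/1
(2,4)A 2/2
(3,1)A 1/2
(3,3)B 0/1
(3,4)A 1/3
(4,1)B 0/1
(4,4)B 0/1
Sum over 10 individuals: 0/1 + 1/2 + 2/2 + 1/1 + 2/2 + 1/2 + 0/1 + 1/3 + 0/1 + 0/1 = 13/3; mean = 13/3 ÷ 10 = 13/30 = 0.433333… → 0.433.

0.433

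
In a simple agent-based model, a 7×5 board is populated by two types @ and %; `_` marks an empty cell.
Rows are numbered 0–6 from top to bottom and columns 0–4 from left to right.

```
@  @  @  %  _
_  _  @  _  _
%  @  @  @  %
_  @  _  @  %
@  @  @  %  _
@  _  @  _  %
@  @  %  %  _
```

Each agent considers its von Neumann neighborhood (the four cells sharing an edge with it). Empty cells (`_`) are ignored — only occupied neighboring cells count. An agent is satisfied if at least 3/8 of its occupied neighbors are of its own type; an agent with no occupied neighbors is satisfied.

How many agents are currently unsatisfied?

(0,0)@ 1/1 ok
(0,1)@ 2/2 ok
(0,2)@ 2/3 ok
(0,3)% 0/1 unhappy
(1,2)@ 2/2 ok
(2,0)% 0/1 unhappy
(2,1)@ 2/3 ok
(2,2)@ 3/3 ok
(2,3)@ 2/3 ok
(2,4)% 1/2 ok
(3,1)@ 2/2 ok
(3,3)@ 1/3 unhappy
(3,4)% 1/2 ok
(4,0)@ 2/2 ok
(4,1)@ 3/3 ok
(4,2)@ 2/3 ok
(4,3)% 0/2 unhappy
(5,0)@ 2/2 ok
(5,2)@ 1/2 ok
(5,4)% 0/0 ok
(6,0)@ 2/2 ok
(6,1)@ 1/2 ok
(6,2)% 1/3 unhappy
(6,3)% 1/1 ok
Unsatisfied: (0,3), (2,0), (3,3), (4,3), (6,2) — 5 in total.

5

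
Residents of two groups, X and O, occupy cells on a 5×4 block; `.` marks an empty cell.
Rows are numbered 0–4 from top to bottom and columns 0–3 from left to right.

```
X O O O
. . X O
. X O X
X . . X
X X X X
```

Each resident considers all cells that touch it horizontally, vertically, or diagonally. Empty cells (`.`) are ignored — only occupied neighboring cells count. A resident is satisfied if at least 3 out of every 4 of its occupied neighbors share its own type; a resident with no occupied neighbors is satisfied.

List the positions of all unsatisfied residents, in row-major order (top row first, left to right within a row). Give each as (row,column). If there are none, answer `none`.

(0,0)X 0/1 not
(0,1)O 1/3 not
(0,2)O 3/4 satisfied
(0,3)O 2/3 not
(1,2)X 2/7 not
(1,3)O 3/5 not
(2,1)X 2/3 not
(2,2)O 1/5 not
(2,3)X 2/4 not
(3,0)X 3/3 satisfied
(3,3)X 3/4 satisfied
(4,0)X 2/2 satisfied
(4,1)X 3/3 satisfied
(4,2)X 3/3 satisfied
(4,3)X 2/2 satisfied

(0,0), (0,1), (0,3), (1,2), (1,3), (2,1), (2,2), (2,3)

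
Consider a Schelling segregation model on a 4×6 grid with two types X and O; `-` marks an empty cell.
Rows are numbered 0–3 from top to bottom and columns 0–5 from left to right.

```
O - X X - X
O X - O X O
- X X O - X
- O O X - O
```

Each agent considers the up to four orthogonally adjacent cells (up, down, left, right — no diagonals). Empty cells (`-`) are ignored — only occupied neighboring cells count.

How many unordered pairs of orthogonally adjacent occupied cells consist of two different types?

Scan each occupied cell's neighbors to the right and below so each pair is counted once.
From row 0: 2 unlike of 4 pairs (running 2/4).
From row 1: 4 unlike of 6 pairs (running 6/10).
From row 2: 5 unlike of 6 pairs (running 11/16).
From row 3: 1 unlike of 2 pairs (running 12/18).
Total adjacent occupied pairs: 18; unlike-type pairs: 12.

12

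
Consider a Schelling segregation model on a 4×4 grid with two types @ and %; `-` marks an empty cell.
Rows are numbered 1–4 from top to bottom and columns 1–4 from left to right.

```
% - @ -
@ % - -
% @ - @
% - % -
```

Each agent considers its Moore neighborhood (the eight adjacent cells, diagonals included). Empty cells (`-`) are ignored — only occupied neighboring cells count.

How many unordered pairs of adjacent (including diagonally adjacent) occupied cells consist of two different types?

Scan each occupied cell's neighbors to the right and below (and the two forward diagonals) so each pair is counted once.
From row 1: 2 unlike of 3 pairs (running 2/3).
From row 2: 3 unlike of 5 pairs (running 5/8).
From row 3: 4 unlike of 5 pairs (running 9/13).
Total adjacent occupied pairs: 13; unlike-type pairs: 9.

9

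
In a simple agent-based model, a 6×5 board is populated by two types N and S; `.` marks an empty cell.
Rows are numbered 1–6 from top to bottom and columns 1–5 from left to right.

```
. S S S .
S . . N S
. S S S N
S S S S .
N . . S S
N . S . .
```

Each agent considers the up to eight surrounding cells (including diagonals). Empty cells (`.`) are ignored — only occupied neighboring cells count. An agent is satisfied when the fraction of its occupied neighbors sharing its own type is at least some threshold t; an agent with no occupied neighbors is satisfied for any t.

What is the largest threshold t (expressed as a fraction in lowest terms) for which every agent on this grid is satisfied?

1/6

Row 1: (1,2)S 2/2 · (1,3)S 2/3 · (1,4)S 2/3
Row 2: (2,1)S 2/2 · (2,4)N 1/6 · (2,5)S 2/4
Row 3: (3,2)S 5/5 · (3,3)S 5/6 · (3,4)S 4/6 · (3,5)N 1/4
Row 4: (4,1)S 2/3 · (4,2)S 4/5 · (4,3)S 6/6 · (4,4)S 5/6
Row 5: (5,1)N 1/3 · (5,4)S 4/4 · (5,5)S 2/2
Row 6: (6,1)N 1/1 · (6,3)S 1/1
The smallest same-type fraction is 1/6 at (2,4), which reduces to 1/6. Any threshold above that leaves this agent unsatisfied.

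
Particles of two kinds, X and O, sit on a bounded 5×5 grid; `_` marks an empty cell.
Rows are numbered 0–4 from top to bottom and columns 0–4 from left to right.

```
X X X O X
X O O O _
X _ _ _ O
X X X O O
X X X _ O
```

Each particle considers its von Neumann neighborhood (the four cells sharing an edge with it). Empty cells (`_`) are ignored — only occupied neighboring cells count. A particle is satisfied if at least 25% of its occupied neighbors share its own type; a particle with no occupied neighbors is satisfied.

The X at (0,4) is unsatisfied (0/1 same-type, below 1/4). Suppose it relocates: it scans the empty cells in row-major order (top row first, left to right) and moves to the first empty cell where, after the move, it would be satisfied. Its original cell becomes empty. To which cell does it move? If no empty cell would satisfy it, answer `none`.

Vacating (0,4). Empty cells in order:
  (1,4): 0/2 same-type → still unsatisfied.
  (2,1): 2/3 same-type → satisfied — stop here.

(2,1)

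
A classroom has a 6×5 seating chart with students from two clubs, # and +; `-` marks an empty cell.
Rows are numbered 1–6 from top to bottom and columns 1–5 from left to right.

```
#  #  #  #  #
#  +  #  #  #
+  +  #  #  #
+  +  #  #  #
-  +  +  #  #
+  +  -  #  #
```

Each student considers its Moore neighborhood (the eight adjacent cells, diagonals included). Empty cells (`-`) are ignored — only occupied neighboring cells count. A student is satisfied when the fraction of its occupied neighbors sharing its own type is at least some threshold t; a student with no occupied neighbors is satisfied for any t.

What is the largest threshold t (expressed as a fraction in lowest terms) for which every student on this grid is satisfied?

1/4

Row 1: (1,1)# 2/3 · (1,2)# 4/5 · (1,3)# 4/5 · (1,4)# 5/5 · (1,5)# 3/3
Row 2: (2,1)# 2/5 · (2,2)+ 2/8 · (2,3)# 6/8 · (2,4)# 8/8 · (2,5)# 5/5
Row 3: (3,1)+ 4/5 · (3,2)+ 4/8 · (3,3)# 5/8 · (3,4)# 8/8 · (3,5)# 5/5
Row 4: (4,1)+ 4/4 · (4,2)+ 5/7 · (4,3)# 4/8 · (4,4)# 7/8 · (4,5)# 5/5
Row 5: (5,2)+ 5/6 · (5,3)+ 3/7 · (5,4)# 6/7 · (5,5)# 5/5
Row 6: (6,1)+ 2/2 · (6,2)+ 3/3 · (6,4)# 3/4 · (6,5)# 3/3
The smallest same-type fraction is 2/8 at (2,2), which reduces to 1/4. Any threshold above that leaves this student unsatisfied.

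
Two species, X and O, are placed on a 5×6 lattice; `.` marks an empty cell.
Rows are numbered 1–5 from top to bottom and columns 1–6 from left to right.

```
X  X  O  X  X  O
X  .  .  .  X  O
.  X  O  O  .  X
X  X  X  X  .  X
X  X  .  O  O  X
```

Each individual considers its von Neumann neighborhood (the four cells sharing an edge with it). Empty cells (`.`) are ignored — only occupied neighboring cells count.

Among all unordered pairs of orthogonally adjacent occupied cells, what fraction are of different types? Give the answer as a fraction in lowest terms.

Scan each occupied cell's neighbors to the right and below so each pair is counted once.
Row 1: X(1,1)–X(1,2)= X(1,1)–X(2,1)= X(1,2)–O(1,3)≠ O(1,3)–X(1,4)≠ X(1,4)–X(1,5)= X(1,5)–O(1,6)≠ X(1,5)–X(2,5)= O(1,6)–O(2,6)=  → 3/8 unlike.
Row 2: X(2,5)–O(2,6)≠ O(2,6)–X(3,6)≠  → 2/2 unlike.
Row 3: X(3,2)–O(3,3)≠ X(3,2)–X(4,2)= O(3,3)–O(3,4)= O(3,3)–X(4,3)≠ O(3,4)–X(4,4)≠ X(3,6)–X(4,6)=  → 3/6 unlike.
Row 4: X(4,1)–X(4,2)= X(4,1)–X(5,1)= X(4,2)–X(4,3)= X(4,2)–X(5,2)= X(4,3)–X(4,4)= X(4,4)–O(5,4)≠ X(4,6)–X(5,6)=  → 1/7 unlike.
Row 5: X(5,1)–X(5,2)= O(5,4)–O(5,5)= O(5,5)–X(5,6)≠  → 1/3 unlike.
Total adjacent occupied pairs: 26; unlike-type pairs: 10.
10/26 reduces to 5/13.

5/13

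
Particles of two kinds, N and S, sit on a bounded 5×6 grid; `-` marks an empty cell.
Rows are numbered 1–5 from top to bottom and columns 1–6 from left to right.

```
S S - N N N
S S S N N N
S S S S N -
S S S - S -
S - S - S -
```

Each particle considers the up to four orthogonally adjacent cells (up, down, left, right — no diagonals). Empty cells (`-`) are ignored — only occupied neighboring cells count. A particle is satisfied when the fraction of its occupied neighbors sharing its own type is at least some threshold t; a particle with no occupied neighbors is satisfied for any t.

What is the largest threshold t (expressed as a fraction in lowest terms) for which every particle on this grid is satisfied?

1/3

(1,1)S 2/2
(1,2)S 2/2
(1,4)N 2/2
(1,5)N 3/3
(1,6)N 2/2
(2,1)S 3/3
(2,2)S 4/4
(2,3)S 2/3
(2,4)N 2/4
(2,5)N 4/4
(2,6)N 2/2
(3,1)S 3/3
(3,2)S 4/4
(3,3)S 4/4
(3,4)S 1/3
(3,5)N 1/3
(4,1)S 3/3
(4,2)S 3/3
(4,3)S 3/3
(4,5)S 1/2
(5,1)S 1/1
(5,3)S 1/1
(5,5)S 1/1
The smallest same-type fraction is 1/3 at (3,4), which reduces to 1/3. Any threshold above that leaves this particle unsatisfied.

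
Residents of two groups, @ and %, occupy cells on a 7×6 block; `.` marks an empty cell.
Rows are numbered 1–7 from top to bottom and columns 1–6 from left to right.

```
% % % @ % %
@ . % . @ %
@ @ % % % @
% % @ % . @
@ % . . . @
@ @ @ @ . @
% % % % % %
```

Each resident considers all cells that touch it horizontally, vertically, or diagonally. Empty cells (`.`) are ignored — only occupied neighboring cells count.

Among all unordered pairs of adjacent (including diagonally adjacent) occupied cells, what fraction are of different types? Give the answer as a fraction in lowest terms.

43/81

Scan each occupied cell's neighbors to the right and below (and the two forward diagonals) so each pair is counted once.
From row 1: 7 unlike of 15 pairs (running 7/15).
From row 2: 5 unlike of 11 pairs (running 12/26).
From row 3: 9 unlike of 18 pairs (running 21/44).
From row 4: 5 unlike of 9 pairs (running 26/53).
From row 5: 4 unlike of 7 pairs (running 30/60).
From row 6: 13 unlike of 16 pairs (running 43/76).
From row 7: 0 unlike of 5 pairs (running 43/81).
Total adjacent occupied pairs: 81; unlike-type pairs: 43.
43/81 is already in lowest terms.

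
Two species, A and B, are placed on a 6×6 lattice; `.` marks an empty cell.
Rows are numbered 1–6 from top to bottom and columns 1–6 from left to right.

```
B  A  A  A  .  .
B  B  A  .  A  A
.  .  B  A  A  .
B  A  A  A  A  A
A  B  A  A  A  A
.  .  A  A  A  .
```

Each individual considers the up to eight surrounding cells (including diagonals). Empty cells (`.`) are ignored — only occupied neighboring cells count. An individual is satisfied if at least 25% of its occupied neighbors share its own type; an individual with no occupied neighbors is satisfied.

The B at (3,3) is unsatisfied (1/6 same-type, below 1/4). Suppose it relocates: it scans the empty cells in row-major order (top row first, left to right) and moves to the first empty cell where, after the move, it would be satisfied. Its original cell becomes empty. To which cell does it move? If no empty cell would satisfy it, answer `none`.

(3,1)

Vacating (3,3). Empty cells in order:
  (1,5): 0/3 same-type → still unsatisfied.
  (1,6): 0/2 same-type → still unsatisfied.
  (2,4): 0/6 same-type → still unsatisfied.
  (3,1): 3/4 same-type → satisfied — stop here.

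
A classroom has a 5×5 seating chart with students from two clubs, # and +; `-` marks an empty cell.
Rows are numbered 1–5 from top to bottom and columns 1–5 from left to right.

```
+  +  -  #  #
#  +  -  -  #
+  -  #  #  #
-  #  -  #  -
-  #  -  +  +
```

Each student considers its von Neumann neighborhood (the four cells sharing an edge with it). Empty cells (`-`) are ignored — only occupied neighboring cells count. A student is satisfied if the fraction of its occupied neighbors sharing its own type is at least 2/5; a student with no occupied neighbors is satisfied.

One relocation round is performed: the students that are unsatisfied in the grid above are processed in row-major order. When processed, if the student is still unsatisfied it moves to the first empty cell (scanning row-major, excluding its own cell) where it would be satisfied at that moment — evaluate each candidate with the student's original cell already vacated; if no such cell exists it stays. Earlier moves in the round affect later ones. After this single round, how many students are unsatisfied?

Initially unsatisfied (in order): (2,1), (3,1).
  (2,1) → (1,3).
  (3,1): now satisfied by earlier moves; stays.
Resulting grid:
+ + # # #
- + - - #
+ - # # #
- # - # -
- # - + +
All satisfied now.

0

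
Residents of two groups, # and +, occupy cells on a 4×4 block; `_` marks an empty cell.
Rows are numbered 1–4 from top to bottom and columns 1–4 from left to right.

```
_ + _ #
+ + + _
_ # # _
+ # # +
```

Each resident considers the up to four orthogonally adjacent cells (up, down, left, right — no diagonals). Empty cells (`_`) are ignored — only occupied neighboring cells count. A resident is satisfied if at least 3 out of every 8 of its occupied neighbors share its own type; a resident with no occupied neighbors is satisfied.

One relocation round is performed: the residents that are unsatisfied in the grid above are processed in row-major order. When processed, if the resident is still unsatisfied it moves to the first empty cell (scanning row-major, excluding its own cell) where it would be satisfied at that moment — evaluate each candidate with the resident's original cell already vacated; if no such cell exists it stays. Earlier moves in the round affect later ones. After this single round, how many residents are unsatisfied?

1

Initially unsatisfied (in order): (4,1), (4,4).
  (4,1) → (1,1).
  (4,4) → (1,3).
Resulting grid:
+ + + #
+ + + _
_ # # _
_ # # _
Unsatisfied now: (1,4).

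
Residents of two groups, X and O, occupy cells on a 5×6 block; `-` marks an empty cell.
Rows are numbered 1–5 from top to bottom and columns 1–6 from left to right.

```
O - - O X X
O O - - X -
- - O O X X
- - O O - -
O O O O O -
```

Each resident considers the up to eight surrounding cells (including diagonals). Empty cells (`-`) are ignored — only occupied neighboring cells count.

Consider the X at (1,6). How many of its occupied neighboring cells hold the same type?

2

Occupied neighbors of (1,6): (1,5)=X, (2,5)=X.
Same type (X): 2 of 2.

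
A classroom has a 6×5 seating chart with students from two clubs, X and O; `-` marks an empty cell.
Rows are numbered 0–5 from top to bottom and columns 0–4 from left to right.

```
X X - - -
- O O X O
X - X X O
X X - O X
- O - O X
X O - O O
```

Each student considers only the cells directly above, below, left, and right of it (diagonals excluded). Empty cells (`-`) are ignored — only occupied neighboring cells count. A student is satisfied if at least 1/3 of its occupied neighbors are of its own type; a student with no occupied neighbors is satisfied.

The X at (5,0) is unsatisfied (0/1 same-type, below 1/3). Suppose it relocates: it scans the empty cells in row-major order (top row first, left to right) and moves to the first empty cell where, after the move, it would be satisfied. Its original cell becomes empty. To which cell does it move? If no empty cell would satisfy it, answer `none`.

Vacating (5,0). Empty cells in order:
  (0,2): 1/2 same-type → satisfied — stop here.

(0,2)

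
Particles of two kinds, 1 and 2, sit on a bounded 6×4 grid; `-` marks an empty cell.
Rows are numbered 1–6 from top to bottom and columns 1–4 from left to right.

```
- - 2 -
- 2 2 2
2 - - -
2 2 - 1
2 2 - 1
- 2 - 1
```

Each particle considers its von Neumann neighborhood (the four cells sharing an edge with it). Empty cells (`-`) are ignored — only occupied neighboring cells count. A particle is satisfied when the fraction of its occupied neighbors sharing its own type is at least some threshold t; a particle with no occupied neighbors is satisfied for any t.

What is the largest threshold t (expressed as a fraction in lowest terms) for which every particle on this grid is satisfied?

1/1

(1,3)2 1/1
(2,2)2 1/1
(2,3)2 3/3
(2,4)2 1/1
(3,1)2 1/1
(4,1)2 3/3
(4,2)2 2/2
(4,4)1 1/1
(5,1)2 2/2
(5,2)2 3/3
(5,4)1 2/2
(6,2)2 1/1
(6,4)1 1/1
The smallest same-type fraction is 1/1 at (1,3), which reduces to 1/1. Any threshold above that leaves this particle unsatisfied.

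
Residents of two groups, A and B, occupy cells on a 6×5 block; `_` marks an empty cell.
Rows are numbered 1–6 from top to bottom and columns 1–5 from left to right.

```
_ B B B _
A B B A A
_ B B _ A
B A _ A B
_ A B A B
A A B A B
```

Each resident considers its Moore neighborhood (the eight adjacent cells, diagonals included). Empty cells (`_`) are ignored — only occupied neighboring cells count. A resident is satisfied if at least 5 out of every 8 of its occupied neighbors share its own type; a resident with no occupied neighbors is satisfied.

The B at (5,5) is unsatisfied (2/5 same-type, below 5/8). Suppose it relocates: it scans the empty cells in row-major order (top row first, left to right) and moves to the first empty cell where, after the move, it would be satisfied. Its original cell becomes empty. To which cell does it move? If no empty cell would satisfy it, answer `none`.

Vacating (5,5). Empty cells in order:
  (1,1): 2/3 same-type → satisfied — stop here.

(1,1)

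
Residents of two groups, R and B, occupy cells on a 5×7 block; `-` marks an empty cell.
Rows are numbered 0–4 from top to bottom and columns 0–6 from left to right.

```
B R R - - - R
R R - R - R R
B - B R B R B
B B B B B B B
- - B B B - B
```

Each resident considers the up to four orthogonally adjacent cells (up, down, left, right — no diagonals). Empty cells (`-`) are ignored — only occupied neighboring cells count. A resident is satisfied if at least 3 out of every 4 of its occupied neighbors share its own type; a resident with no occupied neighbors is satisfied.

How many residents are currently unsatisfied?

11

(0,0)B 0/2 unhappy
(0,1)R 2/3 unhappy
(0,2)R 1/1 ok
(0,6)R 1/1 ok
(1,0)R 1/3 unhappy
(1,1)R 2/2 ok
(1,3)R 1/1 ok
(1,5)R 2/2 ok
(1,6)R 2/3 unhappy
(2,0)B 1/2 unhappy
(2,2)B 1/2 unhappy
(2,3)R 1/4 unhappy
(2,4)B 1/3 unhappy
(2,5)R 1/4 unhappy
(2,6)B 1/3 unhappy
(3,0)B 2/2 ok
(3,1)B 2/2 ok
(3,2)B 4/4 ok
(3,3)B 3/4 ok
(3,4)B 4/4 ok
(3,5)B 2/3 unhappy
(3,6)B 3/3 ok
(4,2)B 2/2 ok
(4,3)B 3/3 ok
(4,4)B 2/2 ok
(4,6)B 1/1 ok
Unsatisfied: (0,0), (0,1), (1,0), (1,6), (2,0), (2,2), (2,3), (2,4), (2,5), (2,6), (3,5) — 11 in total.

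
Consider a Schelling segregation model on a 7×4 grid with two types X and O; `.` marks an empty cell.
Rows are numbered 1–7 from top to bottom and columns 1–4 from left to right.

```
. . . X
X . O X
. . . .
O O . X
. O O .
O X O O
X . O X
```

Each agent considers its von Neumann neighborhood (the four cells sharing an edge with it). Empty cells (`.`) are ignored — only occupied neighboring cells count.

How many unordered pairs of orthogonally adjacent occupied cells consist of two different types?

Scan each occupied cell's neighbors to the right and below so each pair is counted once.
From row 1: 0 unlike of 1 pairs (running 0/1).
From row 2: 1 unlike of 1 pairs (running 1/2).
From row 4: 0 unlike of 2 pairs (running 1/4).
From row 5: 1 unlike of 3 pairs (running 2/7).
From row 6: 4 unlike of 6 pairs (running 6/13).
From row 7: 1 unlike of 1 pairs (running 7/14).
Total adjacent occupied pairs: 14; unlike-type pairs: 7.

7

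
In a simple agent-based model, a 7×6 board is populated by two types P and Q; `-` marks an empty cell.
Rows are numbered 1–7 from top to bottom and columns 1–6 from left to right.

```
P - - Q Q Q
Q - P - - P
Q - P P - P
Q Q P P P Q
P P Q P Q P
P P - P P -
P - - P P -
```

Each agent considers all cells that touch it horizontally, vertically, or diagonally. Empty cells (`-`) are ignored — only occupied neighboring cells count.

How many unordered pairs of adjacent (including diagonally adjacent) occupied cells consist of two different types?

25

Scan each occupied cell's neighbors to the right and below (and the two forward diagonals) so each pair is counted once.
From row 1: 4 unlike of 6 pairs (running 4/6).
From row 2: 0 unlike of 4 pairs (running 4/10).
From row 3: 2 unlike of 11 pairs (running 6/21).
From row 4: 11 unlike of 21 pairs (running 17/42).
From row 5: 8 unlike of 16 pairs (running 25/58).
From row 6: 0 unlike of 8 pairs (running 25/66).
From row 7: 0 unlike of 1 pairs (running 25/67).
Total adjacent occupied pairs: 67; unlike-type pairs: 25.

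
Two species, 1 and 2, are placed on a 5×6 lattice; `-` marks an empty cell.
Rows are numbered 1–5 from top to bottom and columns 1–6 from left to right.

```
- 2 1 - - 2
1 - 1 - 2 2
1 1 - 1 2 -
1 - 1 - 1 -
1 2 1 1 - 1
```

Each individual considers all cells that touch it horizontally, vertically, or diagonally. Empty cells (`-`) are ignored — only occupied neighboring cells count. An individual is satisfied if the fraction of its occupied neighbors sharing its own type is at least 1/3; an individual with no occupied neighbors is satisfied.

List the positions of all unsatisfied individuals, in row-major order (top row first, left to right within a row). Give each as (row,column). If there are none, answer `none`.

(1,2), (5,2)

(1,2)2 0/3 unhappy
(1,3)1 1/2 ok
(1,6)2 2/2 ok
(2,1)1 2/3 ok
(2,3)1 3/4 ok
(2,5)2 3/4 ok
(2,6)2 3/3 ok
(3,1)1 3/3 ok
(3,2)1 5/5 ok
(3,4)1 3/5 ok
(3,5)2 2/4 ok
(4,1)1 3/4 ok
(4,3)1 4/5 ok
(4,5)1 3/4 ok
(5,1)1 1/2 ok
(5,2)2 0/4 unhappy
(5,3)1 2/3 ok
(5,4)1 3/3 ok
(5,6)1 1/1 ok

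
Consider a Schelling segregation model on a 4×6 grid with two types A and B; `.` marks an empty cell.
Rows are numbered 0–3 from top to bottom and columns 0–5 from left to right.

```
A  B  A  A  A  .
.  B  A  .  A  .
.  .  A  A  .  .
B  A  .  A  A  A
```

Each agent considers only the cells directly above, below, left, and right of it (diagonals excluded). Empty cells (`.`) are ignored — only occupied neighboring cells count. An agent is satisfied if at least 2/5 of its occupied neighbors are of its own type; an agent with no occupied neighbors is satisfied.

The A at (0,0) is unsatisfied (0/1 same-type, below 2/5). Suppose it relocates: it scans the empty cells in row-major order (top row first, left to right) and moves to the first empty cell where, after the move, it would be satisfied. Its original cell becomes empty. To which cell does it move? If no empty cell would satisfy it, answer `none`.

Vacating (0,0). Empty cells in order:
  (0,5): 1/1 same-type → satisfied — stop here.

(0,5)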